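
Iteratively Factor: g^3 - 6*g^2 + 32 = (g - 4)*(g^2 - 2*g - 8) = (g - 4)^2*(g + 2)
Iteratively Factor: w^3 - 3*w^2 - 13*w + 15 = (w - 5)*(w^2 + 2*w - 3) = (w - 5)*(w - 1)*(w + 3)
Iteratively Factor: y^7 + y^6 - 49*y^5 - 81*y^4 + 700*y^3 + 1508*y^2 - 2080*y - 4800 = (y + 4)*(y^6 - 3*y^5 - 37*y^4 + 67*y^3 + 432*y^2 - 220*y - 1200) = (y - 5)*(y + 4)*(y^5 + 2*y^4 - 27*y^3 - 68*y^2 + 92*y + 240) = (y - 5)*(y + 3)*(y + 4)*(y^4 - y^3 - 24*y^2 + 4*y + 80) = (y - 5)*(y + 2)*(y + 3)*(y + 4)*(y^3 - 3*y^2 - 18*y + 40) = (y - 5)^2*(y + 2)*(y + 3)*(y + 4)*(y^2 + 2*y - 8) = (y - 5)^2*(y - 2)*(y + 2)*(y + 3)*(y + 4)*(y + 4)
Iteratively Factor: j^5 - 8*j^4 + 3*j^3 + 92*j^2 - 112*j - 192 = (j + 1)*(j^4 - 9*j^3 + 12*j^2 + 80*j - 192) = (j + 1)*(j + 3)*(j^3 - 12*j^2 + 48*j - 64) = (j - 4)*(j + 1)*(j + 3)*(j^2 - 8*j + 16) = (j - 4)^2*(j + 1)*(j + 3)*(j - 4)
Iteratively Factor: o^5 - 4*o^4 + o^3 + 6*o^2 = (o - 2)*(o^4 - 2*o^3 - 3*o^2) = o*(o - 2)*(o^3 - 2*o^2 - 3*o) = o*(o - 3)*(o - 2)*(o^2 + o) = o^2*(o - 3)*(o - 2)*(o + 1)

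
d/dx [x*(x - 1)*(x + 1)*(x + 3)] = 4*x^3 + 9*x^2 - 2*x - 3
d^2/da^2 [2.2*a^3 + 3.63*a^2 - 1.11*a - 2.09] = 13.2*a + 7.26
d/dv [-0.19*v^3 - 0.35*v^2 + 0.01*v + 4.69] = -0.57*v^2 - 0.7*v + 0.01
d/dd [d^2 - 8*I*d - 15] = 2*d - 8*I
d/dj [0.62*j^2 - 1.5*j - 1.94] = 1.24*j - 1.5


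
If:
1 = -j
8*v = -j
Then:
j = -1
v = 1/8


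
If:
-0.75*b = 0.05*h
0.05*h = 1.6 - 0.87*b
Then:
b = 13.33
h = -200.00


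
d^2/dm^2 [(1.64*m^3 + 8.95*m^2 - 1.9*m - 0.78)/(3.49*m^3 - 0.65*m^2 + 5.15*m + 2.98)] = (225.46447*m^6 - 315.71238*m^5 - 1257.997722*m^4 - 1054.87297*m^3 + 406.06266*m^2 + 129.640572*m + 172.88094)/(42.508549*m^9 - 23.751195*m^8 + 192.60612*m^7 + 38.518819*m^6 + 243.65742*m^5 + 273.424455*m^4 + 169.715363*m^3 + 219.79437*m^2 + 137.20218*m + 26.463592)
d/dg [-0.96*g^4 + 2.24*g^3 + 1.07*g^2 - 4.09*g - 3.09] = -3.84*g^3 + 6.72*g^2 + 2.14*g - 4.09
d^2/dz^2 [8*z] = 0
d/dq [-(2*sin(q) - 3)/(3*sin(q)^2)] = 2*(sin(q) - 3)*cos(q)/(3*sin(q)^3)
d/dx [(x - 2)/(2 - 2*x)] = -1/(2*(x - 1)^2)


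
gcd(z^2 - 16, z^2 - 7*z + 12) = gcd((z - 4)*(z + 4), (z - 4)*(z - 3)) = z - 4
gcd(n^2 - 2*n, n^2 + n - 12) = 1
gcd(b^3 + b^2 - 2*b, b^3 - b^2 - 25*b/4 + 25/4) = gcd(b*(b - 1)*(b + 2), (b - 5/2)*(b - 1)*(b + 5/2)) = b - 1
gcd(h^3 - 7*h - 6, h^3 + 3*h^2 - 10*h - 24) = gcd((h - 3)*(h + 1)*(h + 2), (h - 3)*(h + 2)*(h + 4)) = h^2 - h - 6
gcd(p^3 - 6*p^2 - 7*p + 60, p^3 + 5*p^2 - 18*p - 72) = p^2 - p - 12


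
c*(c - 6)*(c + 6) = c^3 - 36*c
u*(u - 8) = u^2 - 8*u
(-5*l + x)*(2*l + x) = -10*l^2 - 3*l*x + x^2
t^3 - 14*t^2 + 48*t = t*(t - 8)*(t - 6)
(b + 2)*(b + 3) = b^2 + 5*b + 6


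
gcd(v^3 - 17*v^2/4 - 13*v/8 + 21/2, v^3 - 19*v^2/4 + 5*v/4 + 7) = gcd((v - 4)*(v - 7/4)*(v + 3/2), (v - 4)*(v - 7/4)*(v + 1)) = v^2 - 23*v/4 + 7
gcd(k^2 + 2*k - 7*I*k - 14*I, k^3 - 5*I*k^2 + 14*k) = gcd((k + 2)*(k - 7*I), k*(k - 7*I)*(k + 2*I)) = k - 7*I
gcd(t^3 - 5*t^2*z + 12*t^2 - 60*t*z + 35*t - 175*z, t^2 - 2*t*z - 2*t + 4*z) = 1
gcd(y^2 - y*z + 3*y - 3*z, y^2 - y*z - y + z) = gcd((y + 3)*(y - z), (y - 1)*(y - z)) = y - z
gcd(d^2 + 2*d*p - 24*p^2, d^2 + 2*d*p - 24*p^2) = -d^2 - 2*d*p + 24*p^2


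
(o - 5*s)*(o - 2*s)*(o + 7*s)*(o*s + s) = o^4*s + o^3*s - 39*o^2*s^3 + 70*o*s^4 - 39*o*s^3 + 70*s^4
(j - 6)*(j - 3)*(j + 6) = j^3 - 3*j^2 - 36*j + 108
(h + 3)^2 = h^2 + 6*h + 9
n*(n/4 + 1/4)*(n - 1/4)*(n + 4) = n^4/4 + 19*n^3/16 + 11*n^2/16 - n/4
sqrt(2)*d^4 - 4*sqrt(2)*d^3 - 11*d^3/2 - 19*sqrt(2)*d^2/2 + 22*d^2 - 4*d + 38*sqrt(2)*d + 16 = (d - 4)*(d - 4*sqrt(2))*(d + sqrt(2))*(sqrt(2)*d + 1/2)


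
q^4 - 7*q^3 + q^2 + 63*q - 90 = (q - 5)*(q - 3)*(q - 2)*(q + 3)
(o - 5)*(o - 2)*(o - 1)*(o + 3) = o^4 - 5*o^3 - 7*o^2 + 41*o - 30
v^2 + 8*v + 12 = (v + 2)*(v + 6)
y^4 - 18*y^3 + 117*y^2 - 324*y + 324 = (y - 6)^2*(y - 3)^2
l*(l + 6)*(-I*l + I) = -I*l^3 - 5*I*l^2 + 6*I*l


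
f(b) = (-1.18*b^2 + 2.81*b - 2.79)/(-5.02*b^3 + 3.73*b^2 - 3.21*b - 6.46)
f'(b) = (2.81 - 2.36*b)/(-5.02*b^3 + 3.73*b^2 - 3.21*b - 6.46) + (-1.18*b^2 + 2.81*b - 2.79)*(15.06*b^2 - 7.46*b + 3.21)/(-5.02*b^3 + 3.73*b^2 - 3.21*b - 6.46)^2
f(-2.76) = -0.14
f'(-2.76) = -0.08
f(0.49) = 0.22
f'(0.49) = -0.30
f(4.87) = 0.03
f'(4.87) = -0.00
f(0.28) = 0.29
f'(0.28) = -0.39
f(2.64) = 0.04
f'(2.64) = -0.01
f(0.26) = 0.30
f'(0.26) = -0.40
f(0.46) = 0.23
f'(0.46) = -0.31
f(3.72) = 0.04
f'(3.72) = -0.00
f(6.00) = 0.03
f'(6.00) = -0.00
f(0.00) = 0.43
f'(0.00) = -0.65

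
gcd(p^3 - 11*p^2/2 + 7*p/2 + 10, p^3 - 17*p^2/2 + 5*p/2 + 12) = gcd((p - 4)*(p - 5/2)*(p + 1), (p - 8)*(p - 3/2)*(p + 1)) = p + 1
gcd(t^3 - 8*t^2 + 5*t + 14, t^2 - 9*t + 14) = t^2 - 9*t + 14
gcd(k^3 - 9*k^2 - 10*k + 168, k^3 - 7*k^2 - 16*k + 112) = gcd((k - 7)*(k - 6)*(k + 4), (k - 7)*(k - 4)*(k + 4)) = k^2 - 3*k - 28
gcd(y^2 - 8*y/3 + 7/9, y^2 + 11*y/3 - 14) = y - 7/3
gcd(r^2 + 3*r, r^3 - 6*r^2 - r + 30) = 1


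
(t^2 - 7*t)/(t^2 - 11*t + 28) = t/(t - 4)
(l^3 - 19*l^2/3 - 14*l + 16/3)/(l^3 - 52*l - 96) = (l - 1/3)/(l + 6)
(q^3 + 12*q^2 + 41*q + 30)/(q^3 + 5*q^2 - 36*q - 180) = (q + 1)/(q - 6)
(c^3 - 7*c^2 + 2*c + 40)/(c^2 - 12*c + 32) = (c^2 - 3*c - 10)/(c - 8)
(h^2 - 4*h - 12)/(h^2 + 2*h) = (h - 6)/h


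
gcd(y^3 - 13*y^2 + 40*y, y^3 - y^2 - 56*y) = y^2 - 8*y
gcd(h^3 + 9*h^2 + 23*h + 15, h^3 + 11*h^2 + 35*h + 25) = h^2 + 6*h + 5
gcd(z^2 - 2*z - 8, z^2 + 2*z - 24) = z - 4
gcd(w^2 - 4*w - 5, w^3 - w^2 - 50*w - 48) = w + 1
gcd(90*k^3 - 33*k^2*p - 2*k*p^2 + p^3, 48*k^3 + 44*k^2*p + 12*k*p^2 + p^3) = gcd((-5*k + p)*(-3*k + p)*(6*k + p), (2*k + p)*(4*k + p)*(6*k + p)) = 6*k + p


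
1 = 1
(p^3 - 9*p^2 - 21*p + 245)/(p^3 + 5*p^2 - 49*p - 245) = (p - 7)/(p + 7)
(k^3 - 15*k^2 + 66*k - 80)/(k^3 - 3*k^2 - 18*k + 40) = (k - 8)/(k + 4)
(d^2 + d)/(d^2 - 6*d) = (d + 1)/(d - 6)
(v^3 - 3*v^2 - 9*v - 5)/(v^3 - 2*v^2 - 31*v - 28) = (v^2 - 4*v - 5)/(v^2 - 3*v - 28)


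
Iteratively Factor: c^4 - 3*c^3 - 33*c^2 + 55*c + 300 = (c + 4)*(c^3 - 7*c^2 - 5*c + 75) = (c - 5)*(c + 4)*(c^2 - 2*c - 15) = (c - 5)*(c + 3)*(c + 4)*(c - 5)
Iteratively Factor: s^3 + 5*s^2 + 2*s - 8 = (s + 4)*(s^2 + s - 2) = (s - 1)*(s + 4)*(s + 2)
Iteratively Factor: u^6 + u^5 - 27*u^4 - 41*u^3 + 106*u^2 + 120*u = (u - 2)*(u^5 + 3*u^4 - 21*u^3 - 83*u^2 - 60*u) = u*(u - 2)*(u^4 + 3*u^3 - 21*u^2 - 83*u - 60) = u*(u - 5)*(u - 2)*(u^3 + 8*u^2 + 19*u + 12) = u*(u - 5)*(u - 2)*(u + 4)*(u^2 + 4*u + 3) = u*(u - 5)*(u - 2)*(u + 3)*(u + 4)*(u + 1)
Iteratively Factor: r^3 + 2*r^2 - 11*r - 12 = (r + 4)*(r^2 - 2*r - 3) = (r - 3)*(r + 4)*(r + 1)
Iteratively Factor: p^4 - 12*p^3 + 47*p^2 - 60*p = (p - 3)*(p^3 - 9*p^2 + 20*p) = (p - 5)*(p - 3)*(p^2 - 4*p) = p*(p - 5)*(p - 3)*(p - 4)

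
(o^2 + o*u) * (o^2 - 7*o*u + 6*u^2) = o^4 - 6*o^3*u - o^2*u^2 + 6*o*u^3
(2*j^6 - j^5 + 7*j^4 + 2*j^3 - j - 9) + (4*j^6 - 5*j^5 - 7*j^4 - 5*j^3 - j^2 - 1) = 6*j^6 - 6*j^5 - 3*j^3 - j^2 - j - 10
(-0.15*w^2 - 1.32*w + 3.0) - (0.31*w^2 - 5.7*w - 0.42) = -0.46*w^2 + 4.38*w + 3.42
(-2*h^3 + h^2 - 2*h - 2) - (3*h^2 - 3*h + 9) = -2*h^3 - 2*h^2 + h - 11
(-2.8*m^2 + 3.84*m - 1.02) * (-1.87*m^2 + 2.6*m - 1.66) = 5.236*m^4 - 14.4608*m^3 + 16.5394*m^2 - 9.0264*m + 1.6932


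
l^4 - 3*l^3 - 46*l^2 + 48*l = l*(l - 8)*(l - 1)*(l + 6)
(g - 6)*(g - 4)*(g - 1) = g^3 - 11*g^2 + 34*g - 24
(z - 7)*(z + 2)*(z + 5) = z^3 - 39*z - 70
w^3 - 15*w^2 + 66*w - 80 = (w - 8)*(w - 5)*(w - 2)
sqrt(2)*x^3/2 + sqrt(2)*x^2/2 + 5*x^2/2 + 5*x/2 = x*(x + 5*sqrt(2)/2)*(sqrt(2)*x/2 + sqrt(2)/2)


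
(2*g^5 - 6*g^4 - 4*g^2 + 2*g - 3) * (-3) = -6*g^5 + 18*g^4 + 12*g^2 - 6*g + 9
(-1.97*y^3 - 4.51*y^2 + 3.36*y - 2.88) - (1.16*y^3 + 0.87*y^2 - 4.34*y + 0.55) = -3.13*y^3 - 5.38*y^2 + 7.7*y - 3.43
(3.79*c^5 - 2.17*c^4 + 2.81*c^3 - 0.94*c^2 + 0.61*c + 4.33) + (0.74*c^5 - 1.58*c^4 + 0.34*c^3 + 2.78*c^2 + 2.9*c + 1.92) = 4.53*c^5 - 3.75*c^4 + 3.15*c^3 + 1.84*c^2 + 3.51*c + 6.25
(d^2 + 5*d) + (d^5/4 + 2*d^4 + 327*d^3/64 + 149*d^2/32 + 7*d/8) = d^5/4 + 2*d^4 + 327*d^3/64 + 181*d^2/32 + 47*d/8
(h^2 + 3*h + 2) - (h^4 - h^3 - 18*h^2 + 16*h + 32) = -h^4 + h^3 + 19*h^2 - 13*h - 30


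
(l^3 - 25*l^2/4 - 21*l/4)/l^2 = l - 25/4 - 21/(4*l)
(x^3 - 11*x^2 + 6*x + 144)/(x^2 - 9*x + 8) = (x^2 - 3*x - 18)/(x - 1)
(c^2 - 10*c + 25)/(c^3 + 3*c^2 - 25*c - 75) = (c - 5)/(c^2 + 8*c + 15)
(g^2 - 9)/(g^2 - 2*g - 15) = (g - 3)/(g - 5)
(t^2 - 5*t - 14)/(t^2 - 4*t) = (t^2 - 5*t - 14)/(t*(t - 4))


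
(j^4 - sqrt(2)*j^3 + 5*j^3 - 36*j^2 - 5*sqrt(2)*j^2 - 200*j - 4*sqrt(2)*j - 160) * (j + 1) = j^5 - sqrt(2)*j^4 + 6*j^4 - 31*j^3 - 6*sqrt(2)*j^3 - 236*j^2 - 9*sqrt(2)*j^2 - 360*j - 4*sqrt(2)*j - 160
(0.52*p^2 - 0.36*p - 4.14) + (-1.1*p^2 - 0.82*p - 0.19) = -0.58*p^2 - 1.18*p - 4.33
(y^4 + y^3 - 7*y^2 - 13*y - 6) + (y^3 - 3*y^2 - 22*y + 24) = y^4 + 2*y^3 - 10*y^2 - 35*y + 18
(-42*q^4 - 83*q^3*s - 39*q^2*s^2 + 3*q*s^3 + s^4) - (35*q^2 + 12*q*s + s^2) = -42*q^4 - 83*q^3*s - 39*q^2*s^2 - 35*q^2 + 3*q*s^3 - 12*q*s + s^4 - s^2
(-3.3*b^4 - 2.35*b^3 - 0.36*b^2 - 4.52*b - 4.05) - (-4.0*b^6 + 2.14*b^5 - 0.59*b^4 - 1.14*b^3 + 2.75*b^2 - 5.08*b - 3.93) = 4.0*b^6 - 2.14*b^5 - 2.71*b^4 - 1.21*b^3 - 3.11*b^2 + 0.56*b - 0.12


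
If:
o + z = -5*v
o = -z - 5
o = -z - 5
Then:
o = -z - 5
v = 1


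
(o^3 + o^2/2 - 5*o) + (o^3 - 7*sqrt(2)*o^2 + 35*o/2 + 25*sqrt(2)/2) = 2*o^3 - 7*sqrt(2)*o^2 + o^2/2 + 25*o/2 + 25*sqrt(2)/2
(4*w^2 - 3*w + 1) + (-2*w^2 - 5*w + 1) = 2*w^2 - 8*w + 2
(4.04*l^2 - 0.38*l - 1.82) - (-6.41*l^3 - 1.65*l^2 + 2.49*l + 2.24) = 6.41*l^3 + 5.69*l^2 - 2.87*l - 4.06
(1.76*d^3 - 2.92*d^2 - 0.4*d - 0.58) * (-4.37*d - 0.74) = -7.6912*d^4 + 11.458*d^3 + 3.9088*d^2 + 2.8306*d + 0.4292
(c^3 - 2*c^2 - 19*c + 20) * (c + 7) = c^4 + 5*c^3 - 33*c^2 - 113*c + 140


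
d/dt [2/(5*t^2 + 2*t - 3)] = 4*(-5*t - 1)/(5*t^2 + 2*t - 3)^2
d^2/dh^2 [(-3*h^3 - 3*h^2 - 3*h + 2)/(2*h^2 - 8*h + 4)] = (-57*h^3 + 96*h^2 - 42*h - 8)/(h^6 - 12*h^5 + 54*h^4 - 112*h^3 + 108*h^2 - 48*h + 8)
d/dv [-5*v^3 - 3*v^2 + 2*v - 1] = -15*v^2 - 6*v + 2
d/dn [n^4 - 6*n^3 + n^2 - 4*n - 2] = 4*n^3 - 18*n^2 + 2*n - 4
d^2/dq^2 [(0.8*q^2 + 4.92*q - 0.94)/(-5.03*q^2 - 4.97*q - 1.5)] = (2.8421709430404e-14*q^4 - 208.962296*q^3 + 178.913076*q^2 + 363.723324*q + 102.010292)/(127.263527*q^6 + 377.236419*q^5 + 486.590631*q^4 + 347.755373*q^3 + 145.10655*q^2 + 33.5475*q + 3.375)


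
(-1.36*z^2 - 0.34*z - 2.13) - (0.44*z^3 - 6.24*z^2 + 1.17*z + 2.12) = -0.44*z^3 + 4.88*z^2 - 1.51*z - 4.25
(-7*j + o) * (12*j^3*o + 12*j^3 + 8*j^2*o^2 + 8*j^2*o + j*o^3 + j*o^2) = -84*j^4*o - 84*j^4 - 44*j^3*o^2 - 44*j^3*o + j^2*o^3 + j^2*o^2 + j*o^4 + j*o^3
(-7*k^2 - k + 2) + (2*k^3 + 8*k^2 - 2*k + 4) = 2*k^3 + k^2 - 3*k + 6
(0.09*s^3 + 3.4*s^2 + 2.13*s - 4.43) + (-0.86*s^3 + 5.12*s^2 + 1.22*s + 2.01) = -0.77*s^3 + 8.52*s^2 + 3.35*s - 2.42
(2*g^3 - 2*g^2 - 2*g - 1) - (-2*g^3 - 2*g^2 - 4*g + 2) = 4*g^3 + 2*g - 3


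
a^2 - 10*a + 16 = (a - 8)*(a - 2)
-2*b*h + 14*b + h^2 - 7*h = (-2*b + h)*(h - 7)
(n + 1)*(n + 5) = n^2 + 6*n + 5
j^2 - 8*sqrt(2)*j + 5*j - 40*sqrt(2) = (j + 5)*(j - 8*sqrt(2))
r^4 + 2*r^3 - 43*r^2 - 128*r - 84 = (r - 7)*(r + 1)*(r + 2)*(r + 6)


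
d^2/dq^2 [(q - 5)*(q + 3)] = 2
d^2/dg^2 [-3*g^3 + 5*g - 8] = -18*g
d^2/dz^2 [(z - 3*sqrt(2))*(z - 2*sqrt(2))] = 2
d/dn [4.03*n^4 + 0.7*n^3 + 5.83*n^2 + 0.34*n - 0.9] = 16.12*n^3 + 2.1*n^2 + 11.66*n + 0.34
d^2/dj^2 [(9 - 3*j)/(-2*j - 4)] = -15/(j + 2)^3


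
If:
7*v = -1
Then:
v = -1/7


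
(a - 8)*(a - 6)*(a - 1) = a^3 - 15*a^2 + 62*a - 48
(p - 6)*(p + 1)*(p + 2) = p^3 - 3*p^2 - 16*p - 12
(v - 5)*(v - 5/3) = v^2 - 20*v/3 + 25/3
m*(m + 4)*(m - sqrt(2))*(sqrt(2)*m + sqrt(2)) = sqrt(2)*m^4 - 2*m^3 + 5*sqrt(2)*m^3 - 10*m^2 + 4*sqrt(2)*m^2 - 8*m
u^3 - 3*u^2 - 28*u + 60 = (u - 6)*(u - 2)*(u + 5)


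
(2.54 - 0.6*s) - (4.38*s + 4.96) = -4.98*s - 2.42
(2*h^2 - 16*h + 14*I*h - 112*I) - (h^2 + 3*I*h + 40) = h^2 - 16*h + 11*I*h - 40 - 112*I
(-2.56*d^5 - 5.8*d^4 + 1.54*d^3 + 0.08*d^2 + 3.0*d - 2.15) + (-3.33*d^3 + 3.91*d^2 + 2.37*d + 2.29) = -2.56*d^5 - 5.8*d^4 - 1.79*d^3 + 3.99*d^2 + 5.37*d + 0.14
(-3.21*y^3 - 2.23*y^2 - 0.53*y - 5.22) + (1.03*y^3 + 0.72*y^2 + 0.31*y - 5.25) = -2.18*y^3 - 1.51*y^2 - 0.22*y - 10.47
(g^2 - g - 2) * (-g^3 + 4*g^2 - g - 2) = -g^5 + 5*g^4 - 3*g^3 - 9*g^2 + 4*g + 4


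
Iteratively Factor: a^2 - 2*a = (a)*(a - 2)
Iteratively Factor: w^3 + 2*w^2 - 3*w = (w)*(w^2 + 2*w - 3) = w*(w - 1)*(w + 3)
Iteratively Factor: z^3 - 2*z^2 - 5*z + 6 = (z - 1)*(z^2 - z - 6) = (z - 1)*(z + 2)*(z - 3)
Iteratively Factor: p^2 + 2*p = (p + 2)*(p)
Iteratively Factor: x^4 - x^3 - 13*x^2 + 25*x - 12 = (x - 1)*(x^3 - 13*x + 12) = (x - 1)*(x + 4)*(x^2 - 4*x + 3) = (x - 1)^2*(x + 4)*(x - 3)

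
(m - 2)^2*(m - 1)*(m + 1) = m^4 - 4*m^3 + 3*m^2 + 4*m - 4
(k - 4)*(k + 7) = k^2 + 3*k - 28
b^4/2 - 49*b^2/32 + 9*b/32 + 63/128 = (b/2 + 1/4)*(b - 3/2)*(b - 3/4)*(b + 7/4)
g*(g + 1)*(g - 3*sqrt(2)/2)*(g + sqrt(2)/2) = g^4 - sqrt(2)*g^3 + g^3 - 3*g^2/2 - sqrt(2)*g^2 - 3*g/2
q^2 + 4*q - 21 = (q - 3)*(q + 7)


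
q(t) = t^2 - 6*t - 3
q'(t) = 2*t - 6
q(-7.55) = 99.30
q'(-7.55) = -21.10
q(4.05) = -10.90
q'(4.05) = 2.10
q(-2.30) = 16.09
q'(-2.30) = -10.60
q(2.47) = -11.72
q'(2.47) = -1.06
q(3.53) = -11.72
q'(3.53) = 1.06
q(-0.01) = -2.94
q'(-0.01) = -6.02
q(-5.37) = 58.06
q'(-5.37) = -16.74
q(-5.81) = 65.62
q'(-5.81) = -17.62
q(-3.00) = 24.00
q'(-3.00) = -12.00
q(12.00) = 69.00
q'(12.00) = 18.00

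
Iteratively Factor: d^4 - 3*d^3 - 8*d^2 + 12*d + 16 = (d + 2)*(d^3 - 5*d^2 + 2*d + 8) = (d - 2)*(d + 2)*(d^2 - 3*d - 4) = (d - 2)*(d + 1)*(d + 2)*(d - 4)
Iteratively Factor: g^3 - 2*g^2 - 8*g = (g - 4)*(g^2 + 2*g) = (g - 4)*(g + 2)*(g)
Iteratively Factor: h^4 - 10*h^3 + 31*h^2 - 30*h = (h)*(h^3 - 10*h^2 + 31*h - 30) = h*(h - 5)*(h^2 - 5*h + 6) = h*(h - 5)*(h - 3)*(h - 2)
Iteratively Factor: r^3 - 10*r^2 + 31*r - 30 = (r - 5)*(r^2 - 5*r + 6) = (r - 5)*(r - 2)*(r - 3)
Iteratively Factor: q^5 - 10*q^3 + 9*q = (q + 1)*(q^4 - q^3 - 9*q^2 + 9*q) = (q + 1)*(q + 3)*(q^3 - 4*q^2 + 3*q) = (q - 1)*(q + 1)*(q + 3)*(q^2 - 3*q) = q*(q - 1)*(q + 1)*(q + 3)*(q - 3)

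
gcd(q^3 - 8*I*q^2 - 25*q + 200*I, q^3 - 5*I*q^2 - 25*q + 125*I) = q^2 - 25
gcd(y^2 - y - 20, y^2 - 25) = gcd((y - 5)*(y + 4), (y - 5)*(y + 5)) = y - 5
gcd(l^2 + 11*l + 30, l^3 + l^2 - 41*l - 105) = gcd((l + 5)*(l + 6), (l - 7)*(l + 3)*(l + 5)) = l + 5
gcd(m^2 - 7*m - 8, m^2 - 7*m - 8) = m^2 - 7*m - 8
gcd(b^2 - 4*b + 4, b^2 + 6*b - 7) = 1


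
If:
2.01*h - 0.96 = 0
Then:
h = 0.48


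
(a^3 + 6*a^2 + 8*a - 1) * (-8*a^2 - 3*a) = -8*a^5 - 51*a^4 - 82*a^3 - 16*a^2 + 3*a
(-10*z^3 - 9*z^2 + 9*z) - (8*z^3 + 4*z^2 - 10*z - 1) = -18*z^3 - 13*z^2 + 19*z + 1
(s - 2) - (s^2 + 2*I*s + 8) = -s^2 + s - 2*I*s - 10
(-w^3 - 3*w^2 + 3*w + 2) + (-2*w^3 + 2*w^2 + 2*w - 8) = -3*w^3 - w^2 + 5*w - 6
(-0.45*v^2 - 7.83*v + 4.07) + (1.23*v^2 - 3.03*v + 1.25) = 0.78*v^2 - 10.86*v + 5.32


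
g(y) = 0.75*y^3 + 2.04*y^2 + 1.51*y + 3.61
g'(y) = 2.25*y^2 + 4.08*y + 1.51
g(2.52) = 32.37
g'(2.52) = 26.08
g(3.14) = 51.68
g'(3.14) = 36.51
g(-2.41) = 1.32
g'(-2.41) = 4.75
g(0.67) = 5.76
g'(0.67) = 5.25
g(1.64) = 14.88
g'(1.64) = 14.25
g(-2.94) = -2.26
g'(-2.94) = 8.96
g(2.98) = 46.07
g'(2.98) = 33.65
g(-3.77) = -13.28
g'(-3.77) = 18.11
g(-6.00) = -94.01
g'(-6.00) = 58.03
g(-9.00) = -391.49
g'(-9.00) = 147.04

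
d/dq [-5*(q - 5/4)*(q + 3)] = -10*q - 35/4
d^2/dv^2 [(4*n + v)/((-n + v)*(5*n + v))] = 2*(104*n^3 + 63*n^2*v + 12*n*v^2 + v^3)/(-125*n^6 + 300*n^5*v - 165*n^4*v^2 - 56*n^3*v^3 + 33*n^2*v^4 + 12*n*v^5 + v^6)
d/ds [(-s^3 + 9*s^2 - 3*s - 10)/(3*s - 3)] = (-2*s^3 + 12*s^2 - 18*s + 13)/(3*(s^2 - 2*s + 1))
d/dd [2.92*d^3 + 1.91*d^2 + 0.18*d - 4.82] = 8.76*d^2 + 3.82*d + 0.18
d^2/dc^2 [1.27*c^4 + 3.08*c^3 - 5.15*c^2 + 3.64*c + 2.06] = 15.24*c^2 + 18.48*c - 10.3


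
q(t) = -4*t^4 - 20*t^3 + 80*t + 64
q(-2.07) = 2.35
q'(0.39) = 69.92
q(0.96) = 119.71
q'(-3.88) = 111.31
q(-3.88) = 15.28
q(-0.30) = 40.51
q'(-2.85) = -36.96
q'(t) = -16*t^3 - 60*t^2 + 80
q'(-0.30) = 75.03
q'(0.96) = 10.55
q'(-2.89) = -34.92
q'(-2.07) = -35.18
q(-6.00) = -1280.00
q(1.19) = 117.48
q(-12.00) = -49280.00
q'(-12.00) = 19088.00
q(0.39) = 93.92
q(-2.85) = 35.08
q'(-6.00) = 1376.00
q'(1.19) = -31.93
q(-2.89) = 36.52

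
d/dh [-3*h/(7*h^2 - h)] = 21/(7*h - 1)^2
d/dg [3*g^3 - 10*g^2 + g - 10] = 9*g^2 - 20*g + 1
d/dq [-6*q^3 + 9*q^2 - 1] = 18*q*(1 - q)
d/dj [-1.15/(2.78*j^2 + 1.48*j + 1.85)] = (6.394*j + 1.702)/(2.78*j^2 + 1.48*j + 1.85)^2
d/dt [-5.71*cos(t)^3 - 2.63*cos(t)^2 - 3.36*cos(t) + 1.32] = (17.13*cos(t)^2 + 5.26*cos(t) + 3.36)*sin(t)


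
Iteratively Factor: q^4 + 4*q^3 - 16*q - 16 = (q - 2)*(q^3 + 6*q^2 + 12*q + 8) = (q - 2)*(q + 2)*(q^2 + 4*q + 4) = (q - 2)*(q + 2)^2*(q + 2)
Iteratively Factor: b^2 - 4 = (b - 2)*(b + 2)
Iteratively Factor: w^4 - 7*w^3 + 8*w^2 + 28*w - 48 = (w - 2)*(w^3 - 5*w^2 - 2*w + 24) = (w - 4)*(w - 2)*(w^2 - w - 6) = (w - 4)*(w - 2)*(w + 2)*(w - 3)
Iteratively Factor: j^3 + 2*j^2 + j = (j + 1)*(j^2 + j) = (j + 1)^2*(j)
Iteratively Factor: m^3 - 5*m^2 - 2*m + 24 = (m + 2)*(m^2 - 7*m + 12) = (m - 4)*(m + 2)*(m - 3)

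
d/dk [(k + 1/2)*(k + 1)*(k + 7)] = 3*k^2 + 17*k + 11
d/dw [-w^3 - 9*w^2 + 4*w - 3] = -3*w^2 - 18*w + 4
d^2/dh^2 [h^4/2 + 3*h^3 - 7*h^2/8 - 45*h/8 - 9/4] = 6*h^2 + 18*h - 7/4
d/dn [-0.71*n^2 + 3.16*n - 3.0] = 3.16 - 1.42*n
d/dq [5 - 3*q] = -3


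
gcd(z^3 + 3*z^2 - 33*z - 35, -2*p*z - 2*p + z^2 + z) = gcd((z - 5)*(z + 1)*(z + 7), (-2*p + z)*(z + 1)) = z + 1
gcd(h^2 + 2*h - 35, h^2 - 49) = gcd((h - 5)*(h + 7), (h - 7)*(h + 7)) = h + 7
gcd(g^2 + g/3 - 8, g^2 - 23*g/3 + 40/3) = g - 8/3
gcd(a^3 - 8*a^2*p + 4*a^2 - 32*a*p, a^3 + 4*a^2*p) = a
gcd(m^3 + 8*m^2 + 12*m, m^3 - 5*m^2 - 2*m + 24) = m + 2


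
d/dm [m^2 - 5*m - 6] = 2*m - 5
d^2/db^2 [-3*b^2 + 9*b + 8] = -6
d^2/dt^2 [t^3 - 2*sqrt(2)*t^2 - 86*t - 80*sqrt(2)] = 6*t - 4*sqrt(2)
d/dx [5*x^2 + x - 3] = 10*x + 1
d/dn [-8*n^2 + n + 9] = 1 - 16*n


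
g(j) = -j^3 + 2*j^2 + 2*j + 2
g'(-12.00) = -478.00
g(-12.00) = 1994.00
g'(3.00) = -13.00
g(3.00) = -1.00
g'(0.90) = 3.17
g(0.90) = 4.69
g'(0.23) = 2.76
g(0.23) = 2.55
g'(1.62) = 0.61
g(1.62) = 6.24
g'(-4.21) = -68.01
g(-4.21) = 103.65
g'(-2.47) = -26.18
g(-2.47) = 24.33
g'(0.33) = 2.99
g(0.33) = 2.84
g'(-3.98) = -61.44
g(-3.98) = 88.77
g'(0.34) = 3.01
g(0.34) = 2.87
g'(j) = -3*j^2 + 4*j + 2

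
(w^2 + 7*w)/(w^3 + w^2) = (w + 7)/(w*(w + 1))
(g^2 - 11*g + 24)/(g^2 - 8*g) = (g - 3)/g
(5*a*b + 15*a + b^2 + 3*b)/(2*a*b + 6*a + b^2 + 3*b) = (5*a + b)/(2*a + b)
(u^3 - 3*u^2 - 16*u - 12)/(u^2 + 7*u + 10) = (u^2 - 5*u - 6)/(u + 5)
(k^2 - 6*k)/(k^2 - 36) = k/(k + 6)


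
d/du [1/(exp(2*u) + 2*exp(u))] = -(2*exp(u) + 2)*exp(-u)/(exp(u) + 2)^2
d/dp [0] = 0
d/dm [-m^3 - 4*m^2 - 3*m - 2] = -3*m^2 - 8*m - 3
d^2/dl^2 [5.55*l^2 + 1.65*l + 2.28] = 11.1000000000000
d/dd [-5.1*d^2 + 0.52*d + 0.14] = 0.52 - 10.2*d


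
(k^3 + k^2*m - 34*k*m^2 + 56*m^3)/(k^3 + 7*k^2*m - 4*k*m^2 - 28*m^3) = (k - 4*m)/(k + 2*m)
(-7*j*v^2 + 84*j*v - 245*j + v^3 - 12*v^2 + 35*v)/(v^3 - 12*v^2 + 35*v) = (-7*j + v)/v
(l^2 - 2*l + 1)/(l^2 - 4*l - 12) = (-l^2 + 2*l - 1)/(-l^2 + 4*l + 12)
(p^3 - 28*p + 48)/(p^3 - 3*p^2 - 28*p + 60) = (p^2 + 2*p - 24)/(p^2 - p - 30)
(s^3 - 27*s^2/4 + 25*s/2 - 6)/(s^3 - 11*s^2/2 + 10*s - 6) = (4*s^2 - 19*s + 12)/(2*(2*s^2 - 7*s + 6))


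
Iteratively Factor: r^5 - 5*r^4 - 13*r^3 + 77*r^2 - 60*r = (r - 1)*(r^4 - 4*r^3 - 17*r^2 + 60*r) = (r - 5)*(r - 1)*(r^3 + r^2 - 12*r) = (r - 5)*(r - 1)*(r + 4)*(r^2 - 3*r) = (r - 5)*(r - 3)*(r - 1)*(r + 4)*(r)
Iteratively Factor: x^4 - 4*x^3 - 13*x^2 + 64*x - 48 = (x - 3)*(x^3 - x^2 - 16*x + 16) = (x - 3)*(x + 4)*(x^2 - 5*x + 4) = (x - 4)*(x - 3)*(x + 4)*(x - 1)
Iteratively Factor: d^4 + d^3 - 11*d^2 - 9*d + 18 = (d - 1)*(d^3 + 2*d^2 - 9*d - 18) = (d - 1)*(d + 3)*(d^2 - d - 6) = (d - 1)*(d + 2)*(d + 3)*(d - 3)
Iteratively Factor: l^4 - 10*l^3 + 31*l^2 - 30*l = (l - 3)*(l^3 - 7*l^2 + 10*l) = l*(l - 3)*(l^2 - 7*l + 10) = l*(l - 3)*(l - 2)*(l - 5)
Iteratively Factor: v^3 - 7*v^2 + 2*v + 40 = (v + 2)*(v^2 - 9*v + 20) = (v - 4)*(v + 2)*(v - 5)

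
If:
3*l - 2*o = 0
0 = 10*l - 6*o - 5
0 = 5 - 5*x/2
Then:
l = 5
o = 15/2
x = 2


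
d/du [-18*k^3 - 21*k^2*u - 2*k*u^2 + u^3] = -21*k^2 - 4*k*u + 3*u^2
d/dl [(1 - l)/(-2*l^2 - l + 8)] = (2*l^2 + l - (l - 1)*(4*l + 1) - 8)/(2*l^2 + l - 8)^2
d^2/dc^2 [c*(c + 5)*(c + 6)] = 6*c + 22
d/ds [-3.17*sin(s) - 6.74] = -3.17*cos(s)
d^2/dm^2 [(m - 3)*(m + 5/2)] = 2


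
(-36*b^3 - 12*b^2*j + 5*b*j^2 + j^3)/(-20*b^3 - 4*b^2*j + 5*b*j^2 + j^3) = (18*b^2 - 3*b*j - j^2)/(10*b^2 - 3*b*j - j^2)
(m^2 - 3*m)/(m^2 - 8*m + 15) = m/(m - 5)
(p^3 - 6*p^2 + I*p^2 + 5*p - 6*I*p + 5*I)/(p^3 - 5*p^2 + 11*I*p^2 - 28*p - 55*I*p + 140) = (p^2 + p*(-1 + I) - I)/(p^2 + 11*I*p - 28)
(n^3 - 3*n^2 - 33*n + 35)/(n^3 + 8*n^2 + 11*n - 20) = (n - 7)/(n + 4)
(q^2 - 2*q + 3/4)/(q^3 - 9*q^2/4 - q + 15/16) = 4*(2*q - 3)/(8*q^2 - 14*q - 15)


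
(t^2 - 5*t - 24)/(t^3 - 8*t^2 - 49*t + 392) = (t + 3)/(t^2 - 49)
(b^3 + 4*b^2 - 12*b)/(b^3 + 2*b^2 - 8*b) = (b + 6)/(b + 4)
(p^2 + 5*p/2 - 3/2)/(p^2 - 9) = (p - 1/2)/(p - 3)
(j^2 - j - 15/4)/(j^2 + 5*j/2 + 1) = (4*j^2 - 4*j - 15)/(2*(2*j^2 + 5*j + 2))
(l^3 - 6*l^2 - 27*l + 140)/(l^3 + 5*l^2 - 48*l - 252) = (l^2 + l - 20)/(l^2 + 12*l + 36)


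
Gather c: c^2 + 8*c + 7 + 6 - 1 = c^2 + 8*c + 12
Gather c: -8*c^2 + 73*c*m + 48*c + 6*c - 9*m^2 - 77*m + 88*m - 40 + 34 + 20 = -8*c^2 + c*(73*m + 54) - 9*m^2 + 11*m + 14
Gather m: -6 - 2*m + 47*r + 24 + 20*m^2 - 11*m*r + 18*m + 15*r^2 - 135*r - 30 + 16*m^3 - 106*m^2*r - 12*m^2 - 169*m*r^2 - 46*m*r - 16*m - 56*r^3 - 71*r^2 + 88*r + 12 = 16*m^3 + m^2*(8 - 106*r) + m*(-169*r^2 - 57*r) - 56*r^3 - 56*r^2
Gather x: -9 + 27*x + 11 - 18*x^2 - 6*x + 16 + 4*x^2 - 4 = -14*x^2 + 21*x + 14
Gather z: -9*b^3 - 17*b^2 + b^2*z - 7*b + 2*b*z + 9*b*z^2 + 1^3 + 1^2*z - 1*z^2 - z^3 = -9*b^3 - 17*b^2 - 7*b - z^3 + z^2*(9*b - 1) + z*(b^2 + 2*b + 1) + 1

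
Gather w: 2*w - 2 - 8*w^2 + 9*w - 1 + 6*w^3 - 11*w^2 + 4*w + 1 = 6*w^3 - 19*w^2 + 15*w - 2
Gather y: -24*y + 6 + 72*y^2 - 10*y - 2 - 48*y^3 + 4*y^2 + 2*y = -48*y^3 + 76*y^2 - 32*y + 4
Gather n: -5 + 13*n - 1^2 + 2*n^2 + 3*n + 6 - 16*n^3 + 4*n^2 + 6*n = -16*n^3 + 6*n^2 + 22*n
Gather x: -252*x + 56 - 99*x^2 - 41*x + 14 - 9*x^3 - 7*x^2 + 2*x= -9*x^3 - 106*x^2 - 291*x + 70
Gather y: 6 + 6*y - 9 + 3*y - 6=9*y - 9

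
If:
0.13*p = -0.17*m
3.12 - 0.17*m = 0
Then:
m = 18.35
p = -24.00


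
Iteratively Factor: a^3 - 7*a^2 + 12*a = (a - 4)*(a^2 - 3*a) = a*(a - 4)*(a - 3)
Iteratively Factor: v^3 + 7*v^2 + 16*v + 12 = (v + 3)*(v^2 + 4*v + 4) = (v + 2)*(v + 3)*(v + 2)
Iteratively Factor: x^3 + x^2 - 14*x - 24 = (x - 4)*(x^2 + 5*x + 6) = (x - 4)*(x + 2)*(x + 3)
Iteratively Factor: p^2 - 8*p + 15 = (p - 5)*(p - 3)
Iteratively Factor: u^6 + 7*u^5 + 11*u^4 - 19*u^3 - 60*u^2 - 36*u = (u + 1)*(u^5 + 6*u^4 + 5*u^3 - 24*u^2 - 36*u) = (u + 1)*(u + 3)*(u^4 + 3*u^3 - 4*u^2 - 12*u) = u*(u + 1)*(u + 3)*(u^3 + 3*u^2 - 4*u - 12) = u*(u + 1)*(u + 2)*(u + 3)*(u^2 + u - 6) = u*(u + 1)*(u + 2)*(u + 3)^2*(u - 2)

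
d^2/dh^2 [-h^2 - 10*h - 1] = -2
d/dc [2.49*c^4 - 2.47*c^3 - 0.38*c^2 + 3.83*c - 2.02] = 9.96*c^3 - 7.41*c^2 - 0.76*c + 3.83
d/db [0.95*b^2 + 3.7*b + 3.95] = 1.9*b + 3.7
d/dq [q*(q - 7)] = 2*q - 7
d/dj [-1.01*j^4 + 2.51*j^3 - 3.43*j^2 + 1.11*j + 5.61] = -4.04*j^3 + 7.53*j^2 - 6.86*j + 1.11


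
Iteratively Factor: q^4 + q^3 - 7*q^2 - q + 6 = (q - 1)*(q^3 + 2*q^2 - 5*q - 6) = (q - 1)*(q + 1)*(q^2 + q - 6) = (q - 2)*(q - 1)*(q + 1)*(q + 3)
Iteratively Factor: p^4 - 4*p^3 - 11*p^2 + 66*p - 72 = (p - 3)*(p^3 - p^2 - 14*p + 24) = (p - 3)*(p - 2)*(p^2 + p - 12) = (p - 3)*(p - 2)*(p + 4)*(p - 3)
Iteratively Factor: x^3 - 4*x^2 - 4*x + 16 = (x - 2)*(x^2 - 2*x - 8) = (x - 2)*(x + 2)*(x - 4)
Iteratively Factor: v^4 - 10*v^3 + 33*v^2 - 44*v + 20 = (v - 1)*(v^3 - 9*v^2 + 24*v - 20) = (v - 5)*(v - 1)*(v^2 - 4*v + 4) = (v - 5)*(v - 2)*(v - 1)*(v - 2)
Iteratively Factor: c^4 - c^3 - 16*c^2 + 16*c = (c - 4)*(c^3 + 3*c^2 - 4*c) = (c - 4)*(c + 4)*(c^2 - c) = c*(c - 4)*(c + 4)*(c - 1)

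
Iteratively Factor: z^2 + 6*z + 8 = (z + 4)*(z + 2)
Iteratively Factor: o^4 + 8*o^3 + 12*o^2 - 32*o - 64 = (o - 2)*(o^3 + 10*o^2 + 32*o + 32) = (o - 2)*(o + 2)*(o^2 + 8*o + 16) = (o - 2)*(o + 2)*(o + 4)*(o + 4)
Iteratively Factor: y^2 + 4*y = (y + 4)*(y)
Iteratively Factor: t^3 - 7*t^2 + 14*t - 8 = (t - 4)*(t^2 - 3*t + 2) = (t - 4)*(t - 1)*(t - 2)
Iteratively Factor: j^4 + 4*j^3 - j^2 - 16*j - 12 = (j + 1)*(j^3 + 3*j^2 - 4*j - 12) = (j + 1)*(j + 2)*(j^2 + j - 6) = (j - 2)*(j + 1)*(j + 2)*(j + 3)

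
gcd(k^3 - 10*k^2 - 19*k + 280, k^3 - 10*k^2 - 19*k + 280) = k^3 - 10*k^2 - 19*k + 280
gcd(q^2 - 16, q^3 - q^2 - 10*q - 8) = q - 4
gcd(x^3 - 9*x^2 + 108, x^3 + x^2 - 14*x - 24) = x + 3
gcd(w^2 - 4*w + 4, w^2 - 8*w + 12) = w - 2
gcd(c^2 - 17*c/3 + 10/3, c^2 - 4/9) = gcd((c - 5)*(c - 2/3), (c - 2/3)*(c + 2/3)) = c - 2/3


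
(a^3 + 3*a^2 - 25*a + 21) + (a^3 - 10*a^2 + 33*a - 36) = 2*a^3 - 7*a^2 + 8*a - 15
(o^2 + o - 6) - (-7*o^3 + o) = 7*o^3 + o^2 - 6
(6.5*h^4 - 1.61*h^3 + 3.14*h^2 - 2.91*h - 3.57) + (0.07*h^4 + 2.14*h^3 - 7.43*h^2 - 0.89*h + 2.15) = 6.57*h^4 + 0.53*h^3 - 4.29*h^2 - 3.8*h - 1.42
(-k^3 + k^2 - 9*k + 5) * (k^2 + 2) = -k^5 + k^4 - 11*k^3 + 7*k^2 - 18*k + 10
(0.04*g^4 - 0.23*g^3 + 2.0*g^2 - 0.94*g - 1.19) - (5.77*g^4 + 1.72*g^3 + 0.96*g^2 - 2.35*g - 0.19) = -5.73*g^4 - 1.95*g^3 + 1.04*g^2 + 1.41*g - 1.0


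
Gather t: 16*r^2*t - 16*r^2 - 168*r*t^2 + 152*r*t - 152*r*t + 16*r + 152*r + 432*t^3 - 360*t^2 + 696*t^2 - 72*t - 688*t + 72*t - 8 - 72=-16*r^2 + 168*r + 432*t^3 + t^2*(336 - 168*r) + t*(16*r^2 - 688) - 80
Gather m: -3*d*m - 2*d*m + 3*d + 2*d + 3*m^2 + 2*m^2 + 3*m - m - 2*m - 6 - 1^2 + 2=-5*d*m + 5*d + 5*m^2 - 5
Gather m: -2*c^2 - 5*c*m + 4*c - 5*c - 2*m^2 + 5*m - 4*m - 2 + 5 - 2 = -2*c^2 - c - 2*m^2 + m*(1 - 5*c) + 1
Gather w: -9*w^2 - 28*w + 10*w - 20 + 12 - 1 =-9*w^2 - 18*w - 9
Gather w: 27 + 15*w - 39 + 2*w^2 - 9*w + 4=2*w^2 + 6*w - 8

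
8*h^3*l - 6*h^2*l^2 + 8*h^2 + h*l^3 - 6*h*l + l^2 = (-4*h + l)*(-2*h + l)*(h*l + 1)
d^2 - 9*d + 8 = (d - 8)*(d - 1)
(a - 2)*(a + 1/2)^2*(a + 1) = a^4 - 11*a^2/4 - 9*a/4 - 1/2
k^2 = k^2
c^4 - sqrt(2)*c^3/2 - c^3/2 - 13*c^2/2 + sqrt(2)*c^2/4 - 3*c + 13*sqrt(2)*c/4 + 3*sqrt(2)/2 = (c - 3)*(c + 1/2)*(c + 2)*(c - sqrt(2)/2)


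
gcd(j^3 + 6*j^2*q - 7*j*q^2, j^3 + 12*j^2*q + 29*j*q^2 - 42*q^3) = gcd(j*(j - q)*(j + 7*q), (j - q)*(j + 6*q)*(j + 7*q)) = -j^2 - 6*j*q + 7*q^2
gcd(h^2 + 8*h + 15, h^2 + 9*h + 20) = h + 5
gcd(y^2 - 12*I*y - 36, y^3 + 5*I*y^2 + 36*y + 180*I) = y - 6*I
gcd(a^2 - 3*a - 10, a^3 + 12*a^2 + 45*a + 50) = a + 2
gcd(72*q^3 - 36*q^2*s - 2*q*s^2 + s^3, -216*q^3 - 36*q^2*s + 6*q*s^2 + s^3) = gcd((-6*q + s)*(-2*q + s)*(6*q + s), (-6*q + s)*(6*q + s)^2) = 36*q^2 - s^2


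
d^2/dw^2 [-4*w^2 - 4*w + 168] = -8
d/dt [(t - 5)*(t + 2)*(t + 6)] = 3*t^2 + 6*t - 28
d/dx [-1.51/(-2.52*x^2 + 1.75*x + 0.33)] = (2.6425 - 7.6104*x)/(-2.52*x^2 + 1.75*x + 0.33)^2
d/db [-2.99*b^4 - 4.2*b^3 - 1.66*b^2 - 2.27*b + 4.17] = -11.96*b^3 - 12.6*b^2 - 3.32*b - 2.27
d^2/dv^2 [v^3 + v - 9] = 6*v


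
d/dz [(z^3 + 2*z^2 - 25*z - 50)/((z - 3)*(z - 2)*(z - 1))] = 4*(-2*z^4 + 18*z^3 + z^2 - 156*z + 175)/(z^6 - 12*z^5 + 58*z^4 - 144*z^3 + 193*z^2 - 132*z + 36)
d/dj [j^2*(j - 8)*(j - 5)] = j*(4*j^2 - 39*j + 80)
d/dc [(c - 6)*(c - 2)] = 2*c - 8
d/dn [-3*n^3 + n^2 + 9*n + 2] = -9*n^2 + 2*n + 9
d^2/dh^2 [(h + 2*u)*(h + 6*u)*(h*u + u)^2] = u^2*(12*h^2 + 48*h*u + 12*h + 24*u^2 + 32*u + 2)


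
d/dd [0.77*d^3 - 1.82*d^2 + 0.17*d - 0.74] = 2.31*d^2 - 3.64*d + 0.17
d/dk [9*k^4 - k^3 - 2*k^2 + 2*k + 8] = 36*k^3 - 3*k^2 - 4*k + 2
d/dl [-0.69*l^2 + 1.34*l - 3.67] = 1.34 - 1.38*l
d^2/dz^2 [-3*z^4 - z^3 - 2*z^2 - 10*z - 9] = -36*z^2 - 6*z - 4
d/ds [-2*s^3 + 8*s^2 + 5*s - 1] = -6*s^2 + 16*s + 5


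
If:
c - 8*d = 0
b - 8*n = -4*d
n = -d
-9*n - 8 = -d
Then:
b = -48/5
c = 32/5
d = 4/5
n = -4/5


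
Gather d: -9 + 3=-6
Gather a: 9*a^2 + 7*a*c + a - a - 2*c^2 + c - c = 9*a^2 + 7*a*c - 2*c^2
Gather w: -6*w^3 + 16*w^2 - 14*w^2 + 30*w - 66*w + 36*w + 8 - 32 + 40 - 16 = -6*w^3 + 2*w^2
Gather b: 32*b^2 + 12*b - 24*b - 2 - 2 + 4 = 32*b^2 - 12*b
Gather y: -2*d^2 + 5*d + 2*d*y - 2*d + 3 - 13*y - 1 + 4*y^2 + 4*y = -2*d^2 + 3*d + 4*y^2 + y*(2*d - 9) + 2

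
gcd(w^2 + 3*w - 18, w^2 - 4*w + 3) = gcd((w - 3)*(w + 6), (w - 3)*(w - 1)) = w - 3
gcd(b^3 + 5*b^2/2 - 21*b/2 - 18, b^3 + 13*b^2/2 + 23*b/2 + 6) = b^2 + 11*b/2 + 6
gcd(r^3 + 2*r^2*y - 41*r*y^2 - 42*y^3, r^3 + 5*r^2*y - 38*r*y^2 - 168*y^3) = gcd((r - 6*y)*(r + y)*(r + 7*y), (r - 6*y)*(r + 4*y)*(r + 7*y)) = -r^2 - r*y + 42*y^2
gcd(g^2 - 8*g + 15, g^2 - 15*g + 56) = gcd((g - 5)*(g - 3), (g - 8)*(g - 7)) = 1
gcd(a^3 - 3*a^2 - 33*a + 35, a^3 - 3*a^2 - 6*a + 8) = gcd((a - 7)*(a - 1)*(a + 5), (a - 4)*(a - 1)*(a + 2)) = a - 1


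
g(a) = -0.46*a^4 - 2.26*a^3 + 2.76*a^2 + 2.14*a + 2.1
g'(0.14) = 2.77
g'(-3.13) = -25.14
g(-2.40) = 28.84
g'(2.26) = -41.25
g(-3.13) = 47.59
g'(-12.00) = 2139.10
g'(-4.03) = -9.79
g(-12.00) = -5259.42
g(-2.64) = 34.93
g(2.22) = -15.45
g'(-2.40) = -24.72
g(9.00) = -4420.68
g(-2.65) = 35.18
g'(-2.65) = -25.86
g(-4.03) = 64.89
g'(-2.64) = -25.83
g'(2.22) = -39.15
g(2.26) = -17.05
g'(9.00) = -1838.72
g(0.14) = 2.45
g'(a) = -1.84*a^3 - 6.78*a^2 + 5.52*a + 2.14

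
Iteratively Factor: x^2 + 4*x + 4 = (x + 2)*(x + 2)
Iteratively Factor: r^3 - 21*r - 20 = (r + 1)*(r^2 - r - 20) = (r + 1)*(r + 4)*(r - 5)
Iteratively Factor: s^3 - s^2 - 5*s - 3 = (s + 1)*(s^2 - 2*s - 3) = (s + 1)^2*(s - 3)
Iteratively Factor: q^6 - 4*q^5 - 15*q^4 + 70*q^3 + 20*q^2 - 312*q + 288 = (q + 3)*(q^5 - 7*q^4 + 6*q^3 + 52*q^2 - 136*q + 96) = (q - 2)*(q + 3)*(q^4 - 5*q^3 - 4*q^2 + 44*q - 48) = (q - 2)^2*(q + 3)*(q^3 - 3*q^2 - 10*q + 24) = (q - 2)^3*(q + 3)*(q^2 - q - 12) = (q - 4)*(q - 2)^3*(q + 3)*(q + 3)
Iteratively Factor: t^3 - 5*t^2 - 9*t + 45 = (t + 3)*(t^2 - 8*t + 15) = (t - 3)*(t + 3)*(t - 5)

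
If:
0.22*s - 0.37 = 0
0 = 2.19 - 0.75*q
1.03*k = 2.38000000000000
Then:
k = 2.31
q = 2.92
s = 1.68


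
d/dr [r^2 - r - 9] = 2*r - 1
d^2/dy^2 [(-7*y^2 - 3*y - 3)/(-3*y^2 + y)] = 6*(16*y^3 + 27*y^2 - 9*y + 1)/(y^3*(27*y^3 - 27*y^2 + 9*y - 1))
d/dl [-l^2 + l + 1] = 1 - 2*l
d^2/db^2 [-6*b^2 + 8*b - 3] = -12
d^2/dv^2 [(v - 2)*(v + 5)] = 2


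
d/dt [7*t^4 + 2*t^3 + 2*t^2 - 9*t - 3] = 28*t^3 + 6*t^2 + 4*t - 9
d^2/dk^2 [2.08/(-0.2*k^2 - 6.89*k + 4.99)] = (0.1664*k^2 + 5.73248*k - 2.08*(0.4*k + 6.89)*(0.8*k + 13.78) - 4.15168)/(0.2*k^2 + 6.89*k - 4.99)^3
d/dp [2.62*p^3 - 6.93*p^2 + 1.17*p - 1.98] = 7.86*p^2 - 13.86*p + 1.17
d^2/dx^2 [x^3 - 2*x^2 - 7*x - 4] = 6*x - 4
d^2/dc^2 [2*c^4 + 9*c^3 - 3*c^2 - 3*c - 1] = 24*c^2 + 54*c - 6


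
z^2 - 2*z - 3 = (z - 3)*(z + 1)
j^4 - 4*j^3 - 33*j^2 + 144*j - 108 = (j - 6)*(j - 3)*(j - 1)*(j + 6)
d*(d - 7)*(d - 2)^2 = d^4 - 11*d^3 + 32*d^2 - 28*d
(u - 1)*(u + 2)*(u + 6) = u^3 + 7*u^2 + 4*u - 12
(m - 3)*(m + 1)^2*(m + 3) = m^4 + 2*m^3 - 8*m^2 - 18*m - 9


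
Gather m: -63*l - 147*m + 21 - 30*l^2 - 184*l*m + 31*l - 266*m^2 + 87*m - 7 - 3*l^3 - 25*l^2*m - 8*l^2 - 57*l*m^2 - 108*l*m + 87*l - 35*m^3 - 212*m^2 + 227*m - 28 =-3*l^3 - 38*l^2 + 55*l - 35*m^3 + m^2*(-57*l - 478) + m*(-25*l^2 - 292*l + 167) - 14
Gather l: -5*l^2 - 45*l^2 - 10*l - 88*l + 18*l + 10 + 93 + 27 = -50*l^2 - 80*l + 130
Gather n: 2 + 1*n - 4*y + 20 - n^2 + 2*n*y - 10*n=-n^2 + n*(2*y - 9) - 4*y + 22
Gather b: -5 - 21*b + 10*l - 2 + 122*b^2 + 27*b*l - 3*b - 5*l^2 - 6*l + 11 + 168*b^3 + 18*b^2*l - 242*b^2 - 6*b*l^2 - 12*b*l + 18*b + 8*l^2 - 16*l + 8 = 168*b^3 + b^2*(18*l - 120) + b*(-6*l^2 + 15*l - 6) + 3*l^2 - 12*l + 12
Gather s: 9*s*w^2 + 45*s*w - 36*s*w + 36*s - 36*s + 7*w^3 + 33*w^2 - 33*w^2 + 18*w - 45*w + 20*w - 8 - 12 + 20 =s*(9*w^2 + 9*w) + 7*w^3 - 7*w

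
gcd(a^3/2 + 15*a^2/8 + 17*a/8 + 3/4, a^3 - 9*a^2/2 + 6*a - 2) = 1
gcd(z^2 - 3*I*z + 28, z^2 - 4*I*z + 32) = z + 4*I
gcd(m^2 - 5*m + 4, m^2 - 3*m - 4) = m - 4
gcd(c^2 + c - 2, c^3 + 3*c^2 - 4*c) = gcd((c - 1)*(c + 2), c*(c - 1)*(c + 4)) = c - 1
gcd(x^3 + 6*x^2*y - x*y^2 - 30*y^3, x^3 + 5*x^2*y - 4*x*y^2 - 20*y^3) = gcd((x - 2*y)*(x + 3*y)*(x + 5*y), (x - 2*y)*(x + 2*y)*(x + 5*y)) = x^2 + 3*x*y - 10*y^2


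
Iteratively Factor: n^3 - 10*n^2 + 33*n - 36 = (n - 3)*(n^2 - 7*n + 12) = (n - 4)*(n - 3)*(n - 3)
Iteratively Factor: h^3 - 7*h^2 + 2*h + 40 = (h - 4)*(h^2 - 3*h - 10) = (h - 5)*(h - 4)*(h + 2)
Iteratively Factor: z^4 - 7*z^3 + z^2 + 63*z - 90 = (z + 3)*(z^3 - 10*z^2 + 31*z - 30) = (z - 5)*(z + 3)*(z^2 - 5*z + 6) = (z - 5)*(z - 2)*(z + 3)*(z - 3)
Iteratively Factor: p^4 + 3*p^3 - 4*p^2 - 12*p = (p - 2)*(p^3 + 5*p^2 + 6*p) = (p - 2)*(p + 3)*(p^2 + 2*p) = (p - 2)*(p + 2)*(p + 3)*(p)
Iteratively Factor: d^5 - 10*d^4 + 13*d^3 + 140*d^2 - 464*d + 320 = (d + 4)*(d^4 - 14*d^3 + 69*d^2 - 136*d + 80) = (d - 4)*(d + 4)*(d^3 - 10*d^2 + 29*d - 20) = (d - 5)*(d - 4)*(d + 4)*(d^2 - 5*d + 4) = (d - 5)*(d - 4)^2*(d + 4)*(d - 1)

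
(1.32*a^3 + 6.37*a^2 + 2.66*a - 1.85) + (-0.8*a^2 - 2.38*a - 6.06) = 1.32*a^3 + 5.57*a^2 + 0.28*a - 7.91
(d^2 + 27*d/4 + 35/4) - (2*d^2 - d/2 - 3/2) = -d^2 + 29*d/4 + 41/4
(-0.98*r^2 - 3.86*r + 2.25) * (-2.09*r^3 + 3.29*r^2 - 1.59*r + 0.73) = 2.0482*r^5 + 4.8432*r^4 - 15.8437*r^3 + 12.8245*r^2 - 6.3953*r + 1.6425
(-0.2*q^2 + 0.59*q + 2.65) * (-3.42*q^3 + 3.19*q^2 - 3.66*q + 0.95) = 0.684*q^5 - 2.6558*q^4 - 6.4489*q^3 + 6.1041*q^2 - 9.1385*q + 2.5175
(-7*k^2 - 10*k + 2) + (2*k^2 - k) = -5*k^2 - 11*k + 2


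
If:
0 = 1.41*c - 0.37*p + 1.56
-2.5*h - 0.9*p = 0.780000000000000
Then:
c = 0.26241134751773*p - 1.1063829787234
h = -0.36*p - 0.312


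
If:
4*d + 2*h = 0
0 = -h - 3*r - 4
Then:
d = 3*r/2 + 2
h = -3*r - 4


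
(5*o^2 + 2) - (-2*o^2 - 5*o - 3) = 7*o^2 + 5*o + 5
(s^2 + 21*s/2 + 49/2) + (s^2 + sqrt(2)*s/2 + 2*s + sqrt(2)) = 2*s^2 + sqrt(2)*s/2 + 25*s/2 + sqrt(2) + 49/2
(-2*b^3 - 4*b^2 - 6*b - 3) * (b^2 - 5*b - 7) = -2*b^5 + 6*b^4 + 28*b^3 + 55*b^2 + 57*b + 21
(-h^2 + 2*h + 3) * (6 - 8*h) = 8*h^3 - 22*h^2 - 12*h + 18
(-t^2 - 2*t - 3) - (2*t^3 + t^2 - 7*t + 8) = -2*t^3 - 2*t^2 + 5*t - 11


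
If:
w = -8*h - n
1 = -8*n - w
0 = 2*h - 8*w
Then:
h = 4/263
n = -33/263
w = 1/263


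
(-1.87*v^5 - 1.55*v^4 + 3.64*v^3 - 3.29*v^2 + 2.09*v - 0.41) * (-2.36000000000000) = 4.4132*v^5 + 3.658*v^4 - 8.5904*v^3 + 7.7644*v^2 - 4.9324*v + 0.9676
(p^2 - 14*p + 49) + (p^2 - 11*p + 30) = 2*p^2 - 25*p + 79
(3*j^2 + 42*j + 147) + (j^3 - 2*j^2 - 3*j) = j^3 + j^2 + 39*j + 147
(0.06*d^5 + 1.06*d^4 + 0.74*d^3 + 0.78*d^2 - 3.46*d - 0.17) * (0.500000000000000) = 0.03*d^5 + 0.53*d^4 + 0.37*d^3 + 0.39*d^2 - 1.73*d - 0.085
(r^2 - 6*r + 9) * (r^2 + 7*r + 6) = r^4 + r^3 - 27*r^2 + 27*r + 54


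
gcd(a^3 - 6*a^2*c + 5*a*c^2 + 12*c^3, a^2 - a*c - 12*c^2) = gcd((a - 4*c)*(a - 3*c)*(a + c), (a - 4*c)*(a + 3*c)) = a - 4*c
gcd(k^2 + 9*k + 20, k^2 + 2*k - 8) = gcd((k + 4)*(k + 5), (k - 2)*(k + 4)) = k + 4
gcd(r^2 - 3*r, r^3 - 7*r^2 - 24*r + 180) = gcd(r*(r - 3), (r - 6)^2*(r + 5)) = 1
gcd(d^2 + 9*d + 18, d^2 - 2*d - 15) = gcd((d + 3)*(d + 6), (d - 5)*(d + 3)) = d + 3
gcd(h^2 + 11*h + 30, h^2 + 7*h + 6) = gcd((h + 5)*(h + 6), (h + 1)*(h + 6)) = h + 6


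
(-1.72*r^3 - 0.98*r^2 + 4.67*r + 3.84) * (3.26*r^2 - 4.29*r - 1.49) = -5.6072*r^5 + 4.184*r^4 + 21.9912*r^3 - 6.0557*r^2 - 23.4319*r - 5.7216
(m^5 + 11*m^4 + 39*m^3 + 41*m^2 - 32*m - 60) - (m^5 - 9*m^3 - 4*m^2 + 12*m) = 11*m^4 + 48*m^3 + 45*m^2 - 44*m - 60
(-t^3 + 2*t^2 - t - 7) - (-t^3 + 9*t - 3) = 2*t^2 - 10*t - 4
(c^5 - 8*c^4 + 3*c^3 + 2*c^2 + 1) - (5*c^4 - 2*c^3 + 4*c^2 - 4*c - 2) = c^5 - 13*c^4 + 5*c^3 - 2*c^2 + 4*c + 3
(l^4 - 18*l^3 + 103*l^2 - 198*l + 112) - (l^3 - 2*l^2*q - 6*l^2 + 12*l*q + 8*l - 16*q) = l^4 - 19*l^3 + 2*l^2*q + 109*l^2 - 12*l*q - 206*l + 16*q + 112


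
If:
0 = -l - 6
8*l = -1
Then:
No Solution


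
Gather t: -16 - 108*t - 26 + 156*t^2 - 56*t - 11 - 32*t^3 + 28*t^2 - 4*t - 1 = -32*t^3 + 184*t^2 - 168*t - 54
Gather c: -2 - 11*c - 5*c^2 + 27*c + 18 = -5*c^2 + 16*c + 16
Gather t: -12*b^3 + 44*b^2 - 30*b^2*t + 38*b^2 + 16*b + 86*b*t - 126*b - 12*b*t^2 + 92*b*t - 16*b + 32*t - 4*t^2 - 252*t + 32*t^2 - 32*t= -12*b^3 + 82*b^2 - 126*b + t^2*(28 - 12*b) + t*(-30*b^2 + 178*b - 252)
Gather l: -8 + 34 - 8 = 18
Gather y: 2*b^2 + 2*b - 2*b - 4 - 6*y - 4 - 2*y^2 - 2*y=2*b^2 - 2*y^2 - 8*y - 8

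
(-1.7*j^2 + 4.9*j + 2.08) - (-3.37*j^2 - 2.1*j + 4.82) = 1.67*j^2 + 7.0*j - 2.74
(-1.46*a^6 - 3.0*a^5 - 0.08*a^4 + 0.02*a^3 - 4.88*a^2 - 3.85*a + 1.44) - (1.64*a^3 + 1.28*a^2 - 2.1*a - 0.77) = -1.46*a^6 - 3.0*a^5 - 0.08*a^4 - 1.62*a^3 - 6.16*a^2 - 1.75*a + 2.21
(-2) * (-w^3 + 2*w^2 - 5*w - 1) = 2*w^3 - 4*w^2 + 10*w + 2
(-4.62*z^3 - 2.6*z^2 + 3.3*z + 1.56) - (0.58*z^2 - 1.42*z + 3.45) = -4.62*z^3 - 3.18*z^2 + 4.72*z - 1.89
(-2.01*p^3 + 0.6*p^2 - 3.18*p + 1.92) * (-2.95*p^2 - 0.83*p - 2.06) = 5.9295*p^5 - 0.1017*p^4 + 13.0236*p^3 - 4.2606*p^2 + 4.9572*p - 3.9552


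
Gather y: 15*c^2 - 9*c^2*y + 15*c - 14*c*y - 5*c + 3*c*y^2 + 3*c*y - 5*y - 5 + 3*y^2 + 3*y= 15*c^2 + 10*c + y^2*(3*c + 3) + y*(-9*c^2 - 11*c - 2) - 5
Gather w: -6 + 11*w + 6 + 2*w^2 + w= 2*w^2 + 12*w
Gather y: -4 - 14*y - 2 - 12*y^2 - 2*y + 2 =-12*y^2 - 16*y - 4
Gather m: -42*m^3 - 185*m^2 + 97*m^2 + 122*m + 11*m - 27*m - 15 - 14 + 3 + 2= -42*m^3 - 88*m^2 + 106*m - 24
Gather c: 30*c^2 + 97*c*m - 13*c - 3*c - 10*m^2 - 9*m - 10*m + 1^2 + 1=30*c^2 + c*(97*m - 16) - 10*m^2 - 19*m + 2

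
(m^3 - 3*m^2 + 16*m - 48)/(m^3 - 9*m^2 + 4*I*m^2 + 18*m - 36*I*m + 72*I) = (m - 4*I)/(m - 6)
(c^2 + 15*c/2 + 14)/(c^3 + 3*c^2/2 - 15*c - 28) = (c + 4)/(c^2 - 2*c - 8)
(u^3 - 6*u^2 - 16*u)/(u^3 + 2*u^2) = (u - 8)/u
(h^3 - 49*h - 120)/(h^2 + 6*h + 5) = (h^2 - 5*h - 24)/(h + 1)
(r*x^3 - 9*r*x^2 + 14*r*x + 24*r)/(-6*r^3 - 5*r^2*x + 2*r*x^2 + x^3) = r*(-x^3 + 9*x^2 - 14*x - 24)/(6*r^3 + 5*r^2*x - 2*r*x^2 - x^3)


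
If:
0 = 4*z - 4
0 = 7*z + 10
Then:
No Solution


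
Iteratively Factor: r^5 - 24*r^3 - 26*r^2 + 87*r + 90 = (r - 2)*(r^4 + 2*r^3 - 20*r^2 - 66*r - 45) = (r - 2)*(r + 1)*(r^3 + r^2 - 21*r - 45) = (r - 2)*(r + 1)*(r + 3)*(r^2 - 2*r - 15) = (r - 5)*(r - 2)*(r + 1)*(r + 3)*(r + 3)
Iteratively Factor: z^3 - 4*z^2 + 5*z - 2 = (z - 1)*(z^2 - 3*z + 2) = (z - 1)^2*(z - 2)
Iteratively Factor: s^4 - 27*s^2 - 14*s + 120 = (s - 5)*(s^3 + 5*s^2 - 2*s - 24) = (s - 5)*(s + 3)*(s^2 + 2*s - 8) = (s - 5)*(s + 3)*(s + 4)*(s - 2)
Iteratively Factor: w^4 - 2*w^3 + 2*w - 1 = (w - 1)*(w^3 - w^2 - w + 1) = (w - 1)^2*(w^2 - 1) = (w - 1)^2*(w + 1)*(w - 1)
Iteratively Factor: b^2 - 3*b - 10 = (b + 2)*(b - 5)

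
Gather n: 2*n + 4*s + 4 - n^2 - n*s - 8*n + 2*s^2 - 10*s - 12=-n^2 + n*(-s - 6) + 2*s^2 - 6*s - 8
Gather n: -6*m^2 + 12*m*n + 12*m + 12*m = -6*m^2 + 12*m*n + 24*m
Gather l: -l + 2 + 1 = 3 - l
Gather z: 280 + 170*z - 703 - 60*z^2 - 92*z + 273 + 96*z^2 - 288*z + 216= 36*z^2 - 210*z + 66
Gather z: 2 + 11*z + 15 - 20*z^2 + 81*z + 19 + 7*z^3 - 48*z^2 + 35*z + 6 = 7*z^3 - 68*z^2 + 127*z + 42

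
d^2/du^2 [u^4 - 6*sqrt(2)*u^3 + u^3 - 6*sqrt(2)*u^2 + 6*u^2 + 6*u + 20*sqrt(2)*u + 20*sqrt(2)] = 12*u^2 - 36*sqrt(2)*u + 6*u - 12*sqrt(2) + 12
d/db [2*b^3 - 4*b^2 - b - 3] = 6*b^2 - 8*b - 1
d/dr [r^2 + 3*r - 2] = 2*r + 3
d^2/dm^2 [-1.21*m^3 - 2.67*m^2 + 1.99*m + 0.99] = -7.26*m - 5.34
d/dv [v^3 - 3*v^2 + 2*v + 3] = 3*v^2 - 6*v + 2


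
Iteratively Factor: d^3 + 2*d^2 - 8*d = (d + 4)*(d^2 - 2*d) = (d - 2)*(d + 4)*(d)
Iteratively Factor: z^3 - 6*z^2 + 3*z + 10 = (z + 1)*(z^2 - 7*z + 10) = (z - 2)*(z + 1)*(z - 5)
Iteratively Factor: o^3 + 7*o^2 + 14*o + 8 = (o + 2)*(o^2 + 5*o + 4) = (o + 1)*(o + 2)*(o + 4)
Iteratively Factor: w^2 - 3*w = (w - 3)*(w)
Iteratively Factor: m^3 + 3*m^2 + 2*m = (m + 1)*(m^2 + 2*m) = (m + 1)*(m + 2)*(m)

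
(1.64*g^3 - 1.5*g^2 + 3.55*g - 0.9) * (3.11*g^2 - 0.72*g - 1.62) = 5.1004*g^5 - 5.8458*g^4 + 9.4637*g^3 - 2.925*g^2 - 5.103*g + 1.458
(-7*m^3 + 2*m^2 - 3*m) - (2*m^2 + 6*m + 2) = -7*m^3 - 9*m - 2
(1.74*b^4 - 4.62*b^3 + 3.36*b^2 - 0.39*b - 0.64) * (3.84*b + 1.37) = 6.6816*b^5 - 15.357*b^4 + 6.573*b^3 + 3.1056*b^2 - 2.9919*b - 0.8768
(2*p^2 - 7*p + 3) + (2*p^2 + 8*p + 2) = 4*p^2 + p + 5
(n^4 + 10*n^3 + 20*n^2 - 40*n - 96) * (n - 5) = n^5 + 5*n^4 - 30*n^3 - 140*n^2 + 104*n + 480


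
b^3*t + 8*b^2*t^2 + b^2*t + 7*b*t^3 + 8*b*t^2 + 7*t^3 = (b + t)*(b + 7*t)*(b*t + t)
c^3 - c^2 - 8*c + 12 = (c - 2)^2*(c + 3)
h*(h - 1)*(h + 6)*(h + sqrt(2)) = h^4 + sqrt(2)*h^3 + 5*h^3 - 6*h^2 + 5*sqrt(2)*h^2 - 6*sqrt(2)*h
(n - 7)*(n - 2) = n^2 - 9*n + 14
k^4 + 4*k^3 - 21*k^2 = k^2*(k - 3)*(k + 7)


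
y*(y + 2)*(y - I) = y^3 + 2*y^2 - I*y^2 - 2*I*y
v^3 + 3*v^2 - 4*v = v*(v - 1)*(v + 4)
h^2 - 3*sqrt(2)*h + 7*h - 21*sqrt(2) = (h + 7)*(h - 3*sqrt(2))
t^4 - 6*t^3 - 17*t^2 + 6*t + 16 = (t - 8)*(t - 1)*(t + 1)*(t + 2)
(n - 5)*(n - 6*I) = n^2 - 5*n - 6*I*n + 30*I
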